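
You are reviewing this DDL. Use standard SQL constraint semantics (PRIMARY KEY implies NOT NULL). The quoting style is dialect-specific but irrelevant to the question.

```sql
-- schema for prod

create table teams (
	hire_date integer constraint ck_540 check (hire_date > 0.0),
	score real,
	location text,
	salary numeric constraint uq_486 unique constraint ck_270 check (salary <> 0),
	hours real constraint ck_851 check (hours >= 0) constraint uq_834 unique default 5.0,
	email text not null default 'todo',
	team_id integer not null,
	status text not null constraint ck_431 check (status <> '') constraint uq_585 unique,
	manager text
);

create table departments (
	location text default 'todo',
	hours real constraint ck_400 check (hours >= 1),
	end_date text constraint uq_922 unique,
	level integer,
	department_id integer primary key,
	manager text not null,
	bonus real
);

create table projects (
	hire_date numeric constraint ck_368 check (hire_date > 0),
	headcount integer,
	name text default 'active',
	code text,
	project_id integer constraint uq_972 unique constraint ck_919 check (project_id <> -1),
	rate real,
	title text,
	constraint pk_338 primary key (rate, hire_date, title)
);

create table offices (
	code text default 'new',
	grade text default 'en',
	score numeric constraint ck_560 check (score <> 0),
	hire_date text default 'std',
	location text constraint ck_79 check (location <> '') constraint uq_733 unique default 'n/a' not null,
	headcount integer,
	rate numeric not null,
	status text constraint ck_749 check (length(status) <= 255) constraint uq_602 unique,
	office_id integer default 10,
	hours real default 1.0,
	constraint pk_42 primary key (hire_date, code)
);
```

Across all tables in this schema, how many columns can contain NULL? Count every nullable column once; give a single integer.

teams: 6 nullable (hire_date, score, location, salary, hours, manager — PK none and explicit NOT NULL columns excluded).
departments: 5 nullable (location, hours, end_date, level, bonus — PK (department_id) and explicit NOT NULL columns excluded).
projects: 4 nullable (headcount, name, code, project_id — PK (rate, hire_date, title) and explicit NOT NULL columns excluded).
offices: 6 nullable (grade, score, headcount, status, office_id, hours — PK (hire_date, code) and explicit NOT NULL columns excluded).
Total: 6 + 5 + 4 + 6 = 21.

21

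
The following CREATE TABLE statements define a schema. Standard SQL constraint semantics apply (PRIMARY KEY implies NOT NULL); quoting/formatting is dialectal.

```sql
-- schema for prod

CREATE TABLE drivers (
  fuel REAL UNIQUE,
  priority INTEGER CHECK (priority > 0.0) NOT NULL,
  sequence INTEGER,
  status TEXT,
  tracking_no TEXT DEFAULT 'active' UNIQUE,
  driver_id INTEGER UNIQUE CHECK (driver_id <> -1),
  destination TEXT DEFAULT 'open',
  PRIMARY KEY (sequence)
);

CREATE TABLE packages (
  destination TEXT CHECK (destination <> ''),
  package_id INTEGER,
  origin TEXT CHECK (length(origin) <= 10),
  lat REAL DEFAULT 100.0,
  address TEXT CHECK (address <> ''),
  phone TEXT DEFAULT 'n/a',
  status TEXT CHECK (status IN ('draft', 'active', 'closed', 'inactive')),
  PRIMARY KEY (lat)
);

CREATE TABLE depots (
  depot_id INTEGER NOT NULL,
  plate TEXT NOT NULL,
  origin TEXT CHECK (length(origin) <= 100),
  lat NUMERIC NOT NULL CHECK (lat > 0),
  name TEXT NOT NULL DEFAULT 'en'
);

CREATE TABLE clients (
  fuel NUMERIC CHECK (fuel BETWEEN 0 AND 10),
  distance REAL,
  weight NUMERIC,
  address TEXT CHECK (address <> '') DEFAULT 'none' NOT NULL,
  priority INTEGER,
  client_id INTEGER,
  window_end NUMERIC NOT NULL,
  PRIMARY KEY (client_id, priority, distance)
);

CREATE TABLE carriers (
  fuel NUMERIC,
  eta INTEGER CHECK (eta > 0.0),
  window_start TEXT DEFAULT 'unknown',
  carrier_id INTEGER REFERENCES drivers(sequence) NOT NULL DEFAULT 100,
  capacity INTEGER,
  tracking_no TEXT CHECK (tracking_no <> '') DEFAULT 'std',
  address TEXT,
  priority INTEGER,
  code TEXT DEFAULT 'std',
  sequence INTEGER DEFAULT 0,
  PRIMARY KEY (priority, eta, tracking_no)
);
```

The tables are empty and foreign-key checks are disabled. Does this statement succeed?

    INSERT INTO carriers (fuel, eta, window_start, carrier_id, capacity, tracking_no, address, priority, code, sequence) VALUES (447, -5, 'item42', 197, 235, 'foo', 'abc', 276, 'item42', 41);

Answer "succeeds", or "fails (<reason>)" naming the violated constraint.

The value -5 for eta violates CHECK (eta > 0.0).

fails (CHECK on eta)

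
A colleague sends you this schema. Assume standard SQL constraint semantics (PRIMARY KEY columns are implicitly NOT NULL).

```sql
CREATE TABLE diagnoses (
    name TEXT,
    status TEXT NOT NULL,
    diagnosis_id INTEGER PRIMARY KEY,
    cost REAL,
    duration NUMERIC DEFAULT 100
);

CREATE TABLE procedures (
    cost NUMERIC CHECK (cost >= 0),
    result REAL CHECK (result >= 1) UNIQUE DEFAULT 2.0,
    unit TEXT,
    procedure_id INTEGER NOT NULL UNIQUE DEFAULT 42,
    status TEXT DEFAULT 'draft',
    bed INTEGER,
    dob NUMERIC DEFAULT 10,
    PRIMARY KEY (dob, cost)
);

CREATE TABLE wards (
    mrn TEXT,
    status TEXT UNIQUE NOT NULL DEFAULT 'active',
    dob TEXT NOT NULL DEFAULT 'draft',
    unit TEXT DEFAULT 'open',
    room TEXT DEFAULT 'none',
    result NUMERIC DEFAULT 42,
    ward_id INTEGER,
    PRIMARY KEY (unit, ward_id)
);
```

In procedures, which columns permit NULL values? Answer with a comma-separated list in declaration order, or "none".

- cost: part of the PRIMARY KEY, which implies NOT NULL → not nullable.
- result: CHECK does not forbid NULL (a CHECK constraint passes when its expression is NULL) → nullable.
- unit: no NOT NULL constraint applies → nullable.
- procedure_id: declared NOT NULL → not nullable.
- status: DEFAULT only fills an omitted column; an explicit NULL is still allowed → nullable.
- bed: no NOT NULL constraint applies → nullable.
- dob: part of the PRIMARY KEY, which implies NOT NULL → not nullable.

result, unit, status, bed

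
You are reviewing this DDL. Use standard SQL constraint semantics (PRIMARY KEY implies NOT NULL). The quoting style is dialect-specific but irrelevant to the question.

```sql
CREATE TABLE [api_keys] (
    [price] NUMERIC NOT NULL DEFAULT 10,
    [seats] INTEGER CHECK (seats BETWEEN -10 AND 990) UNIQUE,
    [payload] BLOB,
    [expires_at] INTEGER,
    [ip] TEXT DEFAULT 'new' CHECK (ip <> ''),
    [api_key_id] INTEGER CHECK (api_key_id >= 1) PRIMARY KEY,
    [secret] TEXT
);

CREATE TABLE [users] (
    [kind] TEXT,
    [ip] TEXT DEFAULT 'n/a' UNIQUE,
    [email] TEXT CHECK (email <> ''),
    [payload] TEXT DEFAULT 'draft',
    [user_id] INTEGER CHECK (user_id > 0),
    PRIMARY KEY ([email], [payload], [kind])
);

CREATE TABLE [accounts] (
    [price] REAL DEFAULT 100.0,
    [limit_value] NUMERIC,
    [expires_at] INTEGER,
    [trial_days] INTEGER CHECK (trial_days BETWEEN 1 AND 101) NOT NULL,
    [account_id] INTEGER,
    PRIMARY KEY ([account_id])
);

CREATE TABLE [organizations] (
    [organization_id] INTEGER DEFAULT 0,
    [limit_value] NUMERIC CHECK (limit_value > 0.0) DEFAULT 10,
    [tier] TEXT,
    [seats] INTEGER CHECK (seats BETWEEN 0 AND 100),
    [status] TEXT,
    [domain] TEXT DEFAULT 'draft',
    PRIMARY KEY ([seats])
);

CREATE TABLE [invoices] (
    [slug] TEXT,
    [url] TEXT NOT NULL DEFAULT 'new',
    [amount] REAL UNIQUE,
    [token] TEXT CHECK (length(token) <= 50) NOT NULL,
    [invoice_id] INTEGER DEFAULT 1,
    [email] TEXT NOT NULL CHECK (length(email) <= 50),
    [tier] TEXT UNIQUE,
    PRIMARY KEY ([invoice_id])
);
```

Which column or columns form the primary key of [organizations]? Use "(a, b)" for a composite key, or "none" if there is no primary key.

seats is declared PRIMARY KEY as a table-level PRIMARY KEY clause.

seats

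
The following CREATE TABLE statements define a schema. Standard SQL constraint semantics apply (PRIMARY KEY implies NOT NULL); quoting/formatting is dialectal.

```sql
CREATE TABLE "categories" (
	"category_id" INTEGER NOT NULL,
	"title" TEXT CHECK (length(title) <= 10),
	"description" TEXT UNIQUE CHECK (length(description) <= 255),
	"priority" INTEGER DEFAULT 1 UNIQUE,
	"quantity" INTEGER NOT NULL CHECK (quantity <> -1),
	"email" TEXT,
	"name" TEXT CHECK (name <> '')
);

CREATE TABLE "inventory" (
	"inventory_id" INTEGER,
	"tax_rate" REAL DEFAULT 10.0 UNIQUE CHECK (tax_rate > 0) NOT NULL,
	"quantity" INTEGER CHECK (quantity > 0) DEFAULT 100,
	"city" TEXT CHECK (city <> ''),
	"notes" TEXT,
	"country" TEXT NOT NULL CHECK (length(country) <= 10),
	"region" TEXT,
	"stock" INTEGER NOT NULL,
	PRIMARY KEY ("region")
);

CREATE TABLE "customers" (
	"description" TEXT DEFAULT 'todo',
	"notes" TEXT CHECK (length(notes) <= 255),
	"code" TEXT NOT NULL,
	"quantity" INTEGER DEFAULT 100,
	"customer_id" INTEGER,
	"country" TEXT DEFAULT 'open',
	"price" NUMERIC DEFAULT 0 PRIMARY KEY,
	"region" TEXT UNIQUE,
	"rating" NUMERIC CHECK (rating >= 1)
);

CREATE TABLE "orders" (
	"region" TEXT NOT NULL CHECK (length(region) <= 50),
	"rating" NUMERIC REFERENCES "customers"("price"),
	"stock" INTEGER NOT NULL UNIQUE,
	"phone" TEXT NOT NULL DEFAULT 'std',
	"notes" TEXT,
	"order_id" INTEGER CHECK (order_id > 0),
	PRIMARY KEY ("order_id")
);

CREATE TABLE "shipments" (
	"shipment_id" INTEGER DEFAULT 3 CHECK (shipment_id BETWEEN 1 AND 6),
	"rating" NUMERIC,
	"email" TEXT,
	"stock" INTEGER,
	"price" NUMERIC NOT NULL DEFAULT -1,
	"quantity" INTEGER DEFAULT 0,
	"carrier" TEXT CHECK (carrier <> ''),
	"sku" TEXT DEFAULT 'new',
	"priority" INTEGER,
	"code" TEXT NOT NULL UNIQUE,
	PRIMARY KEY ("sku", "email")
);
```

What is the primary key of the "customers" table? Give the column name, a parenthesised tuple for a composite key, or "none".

price

price is declared PRIMARY KEY inline on the column.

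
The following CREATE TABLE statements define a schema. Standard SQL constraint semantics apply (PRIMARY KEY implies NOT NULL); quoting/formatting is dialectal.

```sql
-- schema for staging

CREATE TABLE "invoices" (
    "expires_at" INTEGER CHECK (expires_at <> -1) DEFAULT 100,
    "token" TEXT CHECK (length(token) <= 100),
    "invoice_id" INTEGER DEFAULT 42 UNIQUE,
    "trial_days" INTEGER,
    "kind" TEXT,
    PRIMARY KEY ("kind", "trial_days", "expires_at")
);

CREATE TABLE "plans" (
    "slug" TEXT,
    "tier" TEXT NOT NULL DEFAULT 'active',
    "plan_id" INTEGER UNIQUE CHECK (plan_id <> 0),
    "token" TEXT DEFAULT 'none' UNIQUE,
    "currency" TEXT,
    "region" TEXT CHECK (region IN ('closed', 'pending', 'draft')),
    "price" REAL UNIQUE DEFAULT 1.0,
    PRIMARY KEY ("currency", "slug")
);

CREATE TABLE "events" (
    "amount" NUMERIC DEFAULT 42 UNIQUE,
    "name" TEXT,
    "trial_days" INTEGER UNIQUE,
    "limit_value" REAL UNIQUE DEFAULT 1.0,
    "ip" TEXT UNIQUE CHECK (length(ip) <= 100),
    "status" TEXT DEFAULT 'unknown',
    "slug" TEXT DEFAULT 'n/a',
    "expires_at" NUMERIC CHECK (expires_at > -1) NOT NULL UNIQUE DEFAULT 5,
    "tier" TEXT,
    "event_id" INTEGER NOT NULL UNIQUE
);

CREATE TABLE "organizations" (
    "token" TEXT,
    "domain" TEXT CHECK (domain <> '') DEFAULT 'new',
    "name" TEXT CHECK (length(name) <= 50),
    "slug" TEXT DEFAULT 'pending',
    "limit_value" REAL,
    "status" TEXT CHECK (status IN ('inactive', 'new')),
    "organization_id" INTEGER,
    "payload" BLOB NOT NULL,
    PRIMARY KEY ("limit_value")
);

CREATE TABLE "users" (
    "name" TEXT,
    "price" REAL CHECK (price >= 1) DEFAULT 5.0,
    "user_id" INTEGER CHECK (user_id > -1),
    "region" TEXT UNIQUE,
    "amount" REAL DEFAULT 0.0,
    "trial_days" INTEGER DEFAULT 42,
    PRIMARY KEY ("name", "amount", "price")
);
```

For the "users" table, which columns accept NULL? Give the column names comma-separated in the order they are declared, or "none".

- name: part of the PRIMARY KEY, which implies NOT NULL → not nullable.
- price: part of the PRIMARY KEY, which implies NOT NULL → not nullable.
- user_id: CHECK does not forbid NULL (a CHECK constraint passes when its expression is NULL) → nullable.
- region: UNIQUE does not imply NOT NULL → nullable.
- amount: part of the PRIMARY KEY, which implies NOT NULL → not nullable.
- trial_days: DEFAULT only fills an omitted column; an explicit NULL is still allowed → nullable.

user_id, region, trial_days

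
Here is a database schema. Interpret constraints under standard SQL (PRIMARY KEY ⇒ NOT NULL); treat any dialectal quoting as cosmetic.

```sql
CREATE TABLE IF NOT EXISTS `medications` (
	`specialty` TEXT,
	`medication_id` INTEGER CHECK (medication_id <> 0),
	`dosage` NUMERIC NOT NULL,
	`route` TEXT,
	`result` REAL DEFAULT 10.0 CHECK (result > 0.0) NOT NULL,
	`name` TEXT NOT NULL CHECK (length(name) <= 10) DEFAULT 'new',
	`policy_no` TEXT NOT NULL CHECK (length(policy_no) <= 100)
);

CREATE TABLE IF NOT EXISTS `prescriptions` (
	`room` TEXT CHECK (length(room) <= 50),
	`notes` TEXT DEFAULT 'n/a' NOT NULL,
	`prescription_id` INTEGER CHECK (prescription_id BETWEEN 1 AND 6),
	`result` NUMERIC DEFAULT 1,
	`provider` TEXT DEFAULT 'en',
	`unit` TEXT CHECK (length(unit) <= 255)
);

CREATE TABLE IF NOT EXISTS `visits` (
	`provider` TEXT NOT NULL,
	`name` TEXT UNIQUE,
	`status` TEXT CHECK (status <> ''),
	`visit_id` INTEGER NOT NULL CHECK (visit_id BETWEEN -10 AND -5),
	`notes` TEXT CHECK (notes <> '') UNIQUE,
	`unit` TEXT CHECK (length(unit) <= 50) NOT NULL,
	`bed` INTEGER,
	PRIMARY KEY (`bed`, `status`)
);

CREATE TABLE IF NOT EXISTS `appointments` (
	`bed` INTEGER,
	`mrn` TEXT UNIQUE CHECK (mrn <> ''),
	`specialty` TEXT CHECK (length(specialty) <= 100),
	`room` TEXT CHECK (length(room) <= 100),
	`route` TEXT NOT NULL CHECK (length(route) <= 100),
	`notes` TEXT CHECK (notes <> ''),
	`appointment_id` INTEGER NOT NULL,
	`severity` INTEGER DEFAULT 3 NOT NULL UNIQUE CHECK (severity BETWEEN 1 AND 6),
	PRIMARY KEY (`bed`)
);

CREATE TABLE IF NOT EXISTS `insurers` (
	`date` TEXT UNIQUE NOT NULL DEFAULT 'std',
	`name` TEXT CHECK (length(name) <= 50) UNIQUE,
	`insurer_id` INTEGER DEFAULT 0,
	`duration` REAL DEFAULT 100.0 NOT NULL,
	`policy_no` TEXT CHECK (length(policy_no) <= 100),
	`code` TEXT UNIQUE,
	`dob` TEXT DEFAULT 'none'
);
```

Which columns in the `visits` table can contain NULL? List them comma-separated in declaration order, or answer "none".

- provider: declared NOT NULL → not nullable.
- name: UNIQUE does not imply NOT NULL → nullable.
- status: part of the PRIMARY KEY, which implies NOT NULL → not nullable.
- visit_id: declared NOT NULL → not nullable.
- notes: CHECK does not forbid NULL (a CHECK constraint passes when its expression is NULL) → nullable.
- unit: declared NOT NULL → not nullable.
- bed: part of the PRIMARY KEY, which implies NOT NULL → not nullable.

name, notes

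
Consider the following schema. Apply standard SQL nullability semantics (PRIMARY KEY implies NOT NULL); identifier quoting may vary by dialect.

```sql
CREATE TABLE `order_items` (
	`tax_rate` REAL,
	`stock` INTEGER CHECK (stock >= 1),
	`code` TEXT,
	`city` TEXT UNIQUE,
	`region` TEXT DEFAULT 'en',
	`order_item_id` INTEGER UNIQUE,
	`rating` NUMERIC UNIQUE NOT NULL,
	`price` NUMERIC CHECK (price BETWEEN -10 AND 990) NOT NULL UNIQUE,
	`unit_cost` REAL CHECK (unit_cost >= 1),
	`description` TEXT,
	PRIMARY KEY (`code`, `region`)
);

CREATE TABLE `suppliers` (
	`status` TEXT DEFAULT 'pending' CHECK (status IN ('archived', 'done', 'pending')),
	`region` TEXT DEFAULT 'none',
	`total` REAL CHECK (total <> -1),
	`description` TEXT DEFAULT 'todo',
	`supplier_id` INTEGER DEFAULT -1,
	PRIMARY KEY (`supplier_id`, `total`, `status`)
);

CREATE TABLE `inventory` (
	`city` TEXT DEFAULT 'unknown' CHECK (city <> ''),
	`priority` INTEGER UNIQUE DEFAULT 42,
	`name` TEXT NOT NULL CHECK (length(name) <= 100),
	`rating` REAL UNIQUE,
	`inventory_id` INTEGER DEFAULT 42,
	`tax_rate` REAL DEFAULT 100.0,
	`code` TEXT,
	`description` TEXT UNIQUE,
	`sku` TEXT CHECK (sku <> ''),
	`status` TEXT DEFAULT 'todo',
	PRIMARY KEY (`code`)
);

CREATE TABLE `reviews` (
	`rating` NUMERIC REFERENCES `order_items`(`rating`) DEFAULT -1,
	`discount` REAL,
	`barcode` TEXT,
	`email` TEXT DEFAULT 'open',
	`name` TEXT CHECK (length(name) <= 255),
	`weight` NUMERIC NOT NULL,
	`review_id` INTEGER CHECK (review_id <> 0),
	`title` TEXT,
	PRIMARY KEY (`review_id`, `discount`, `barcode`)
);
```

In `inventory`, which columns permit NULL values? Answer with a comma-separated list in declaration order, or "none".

city, priority, rating, inventory_id, tax_rate, description, sku, status

- city: CHECK does not forbid NULL (a CHECK constraint passes when its expression is NULL) → nullable.
- priority: UNIQUE does not imply NOT NULL → nullable.
- name: declared NOT NULL → not nullable.
- rating: UNIQUE does not imply NOT NULL → nullable.
- inventory_id: DEFAULT only fills an omitted column; an explicit NULL is still allowed → nullable.
- tax_rate: DEFAULT only fills an omitted column; an explicit NULL is still allowed → nullable.
- code: part of the PRIMARY KEY, which implies NOT NULL → not nullable.
- description: UNIQUE does not imply NOT NULL → nullable.
- sku: CHECK does not forbid NULL (a CHECK constraint passes when its expression is NULL) → nullable.
- status: DEFAULT only fills an omitted column; an explicit NULL is still allowed → nullable.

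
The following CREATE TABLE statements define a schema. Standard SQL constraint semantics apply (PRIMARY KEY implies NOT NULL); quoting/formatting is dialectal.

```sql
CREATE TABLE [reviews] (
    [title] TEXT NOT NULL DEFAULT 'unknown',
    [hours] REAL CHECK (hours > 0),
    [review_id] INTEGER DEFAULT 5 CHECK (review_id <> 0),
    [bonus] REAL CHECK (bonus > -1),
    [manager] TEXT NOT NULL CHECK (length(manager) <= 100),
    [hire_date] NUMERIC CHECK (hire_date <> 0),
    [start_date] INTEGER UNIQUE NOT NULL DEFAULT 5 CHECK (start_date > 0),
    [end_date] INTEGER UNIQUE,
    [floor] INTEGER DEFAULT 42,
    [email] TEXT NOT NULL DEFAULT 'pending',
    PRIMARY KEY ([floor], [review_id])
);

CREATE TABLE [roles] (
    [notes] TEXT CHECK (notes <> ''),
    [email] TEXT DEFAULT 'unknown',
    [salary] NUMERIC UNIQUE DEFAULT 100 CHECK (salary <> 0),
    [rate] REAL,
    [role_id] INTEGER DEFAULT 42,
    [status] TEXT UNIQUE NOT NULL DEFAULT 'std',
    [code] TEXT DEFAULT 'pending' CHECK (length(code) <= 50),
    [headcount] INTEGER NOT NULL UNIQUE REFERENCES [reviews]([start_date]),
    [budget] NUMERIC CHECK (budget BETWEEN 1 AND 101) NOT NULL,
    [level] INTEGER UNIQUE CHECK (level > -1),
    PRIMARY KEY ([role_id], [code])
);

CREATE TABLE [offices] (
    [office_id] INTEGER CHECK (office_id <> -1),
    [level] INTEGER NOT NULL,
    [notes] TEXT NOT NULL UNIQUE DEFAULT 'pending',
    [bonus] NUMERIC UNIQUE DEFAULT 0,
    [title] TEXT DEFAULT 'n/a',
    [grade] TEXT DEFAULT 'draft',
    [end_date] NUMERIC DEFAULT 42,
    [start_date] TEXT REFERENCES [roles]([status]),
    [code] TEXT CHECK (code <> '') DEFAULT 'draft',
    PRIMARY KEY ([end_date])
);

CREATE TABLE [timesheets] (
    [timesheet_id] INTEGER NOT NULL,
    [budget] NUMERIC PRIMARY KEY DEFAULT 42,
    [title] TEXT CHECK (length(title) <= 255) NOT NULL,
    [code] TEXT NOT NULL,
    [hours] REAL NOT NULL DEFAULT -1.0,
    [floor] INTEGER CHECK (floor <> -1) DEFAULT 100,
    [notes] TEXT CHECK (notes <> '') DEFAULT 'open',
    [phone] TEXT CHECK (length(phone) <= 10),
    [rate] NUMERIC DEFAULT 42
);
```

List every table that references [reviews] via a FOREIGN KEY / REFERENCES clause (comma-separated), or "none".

- roles.headcount references reviews(start_date).

roles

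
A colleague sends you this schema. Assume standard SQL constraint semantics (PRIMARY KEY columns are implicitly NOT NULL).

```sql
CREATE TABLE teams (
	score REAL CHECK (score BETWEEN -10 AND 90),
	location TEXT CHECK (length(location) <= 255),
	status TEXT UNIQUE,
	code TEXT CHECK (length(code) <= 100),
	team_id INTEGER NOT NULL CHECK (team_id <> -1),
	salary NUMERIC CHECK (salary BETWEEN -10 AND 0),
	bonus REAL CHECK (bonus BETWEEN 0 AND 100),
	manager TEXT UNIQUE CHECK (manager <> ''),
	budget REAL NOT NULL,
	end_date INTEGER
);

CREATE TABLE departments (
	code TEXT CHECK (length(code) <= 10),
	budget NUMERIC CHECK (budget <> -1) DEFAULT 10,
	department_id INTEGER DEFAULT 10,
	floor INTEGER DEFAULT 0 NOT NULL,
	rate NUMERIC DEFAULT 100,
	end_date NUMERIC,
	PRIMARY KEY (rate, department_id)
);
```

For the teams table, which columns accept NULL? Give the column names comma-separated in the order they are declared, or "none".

score, location, status, code, salary, bonus, manager, end_date

- score: CHECK does not forbid NULL (a CHECK constraint passes when its expression is NULL) → nullable.
- location: CHECK does not forbid NULL (a CHECK constraint passes when its expression is NULL) → nullable.
- status: UNIQUE does not imply NOT NULL → nullable.
- code: CHECK does not forbid NULL (a CHECK constraint passes when its expression is NULL) → nullable.
- team_id: declared NOT NULL → not nullable.
- salary: CHECK does not forbid NULL (a CHECK constraint passes when its expression is NULL) → nullable.
- bonus: CHECK does not forbid NULL (a CHECK constraint passes when its expression is NULL) → nullable.
- manager: CHECK does not forbid NULL (a CHECK constraint passes when its expression is NULL) → nullable.
- budget: declared NOT NULL → not nullable.
- end_date: no NOT NULL constraint applies → nullable.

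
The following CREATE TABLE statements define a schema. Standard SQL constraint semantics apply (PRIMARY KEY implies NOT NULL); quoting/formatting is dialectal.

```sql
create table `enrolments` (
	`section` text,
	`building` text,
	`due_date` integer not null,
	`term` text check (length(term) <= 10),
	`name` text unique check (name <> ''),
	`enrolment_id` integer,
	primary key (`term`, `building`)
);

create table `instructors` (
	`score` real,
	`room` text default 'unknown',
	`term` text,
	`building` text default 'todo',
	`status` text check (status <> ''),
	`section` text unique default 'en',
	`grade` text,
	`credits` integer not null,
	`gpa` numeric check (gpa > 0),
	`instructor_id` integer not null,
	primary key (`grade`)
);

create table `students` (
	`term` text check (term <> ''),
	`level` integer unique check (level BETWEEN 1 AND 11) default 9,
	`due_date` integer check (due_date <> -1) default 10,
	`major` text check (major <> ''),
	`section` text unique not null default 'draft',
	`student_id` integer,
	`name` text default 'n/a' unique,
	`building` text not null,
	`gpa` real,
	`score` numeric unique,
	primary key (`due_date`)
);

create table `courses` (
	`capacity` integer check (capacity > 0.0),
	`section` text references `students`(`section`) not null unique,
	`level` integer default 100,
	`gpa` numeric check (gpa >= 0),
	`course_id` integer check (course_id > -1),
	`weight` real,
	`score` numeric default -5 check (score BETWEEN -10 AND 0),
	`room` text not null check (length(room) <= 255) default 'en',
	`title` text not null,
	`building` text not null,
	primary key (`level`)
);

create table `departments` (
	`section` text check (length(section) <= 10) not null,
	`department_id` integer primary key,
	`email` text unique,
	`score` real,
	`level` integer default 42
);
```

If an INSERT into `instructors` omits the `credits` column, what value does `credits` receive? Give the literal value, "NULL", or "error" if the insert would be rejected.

credits has no DEFAULT clause.
Omitting it would insert NULL, but it is declared NOT NULL, so the INSERT fails.

error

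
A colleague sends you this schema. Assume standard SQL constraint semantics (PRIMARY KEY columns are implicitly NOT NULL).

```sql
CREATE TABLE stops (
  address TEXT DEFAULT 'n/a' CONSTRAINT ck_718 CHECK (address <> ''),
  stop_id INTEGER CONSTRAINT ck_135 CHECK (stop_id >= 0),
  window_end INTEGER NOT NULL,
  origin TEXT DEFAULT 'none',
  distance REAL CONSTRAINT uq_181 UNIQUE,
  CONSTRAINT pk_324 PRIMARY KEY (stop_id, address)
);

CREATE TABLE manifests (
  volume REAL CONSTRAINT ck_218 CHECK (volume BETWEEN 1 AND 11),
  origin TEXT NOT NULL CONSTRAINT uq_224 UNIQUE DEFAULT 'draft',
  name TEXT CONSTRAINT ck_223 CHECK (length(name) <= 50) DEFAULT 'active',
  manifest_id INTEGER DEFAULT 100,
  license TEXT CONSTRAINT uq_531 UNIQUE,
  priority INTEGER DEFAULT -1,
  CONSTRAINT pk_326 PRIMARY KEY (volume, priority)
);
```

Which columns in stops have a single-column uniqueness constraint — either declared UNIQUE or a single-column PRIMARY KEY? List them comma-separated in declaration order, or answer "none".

distance

- address: part of a composite PRIMARY KEY — only the tuple is unique, not this column on its own.
- stop_id: part of a composite PRIMARY KEY — only the tuple is unique, not this column on its own.
- window_end: no UNIQUE or single-column PK constraint.
- origin: no UNIQUE or single-column PK constraint.
- distance: declared UNIQUE → unique.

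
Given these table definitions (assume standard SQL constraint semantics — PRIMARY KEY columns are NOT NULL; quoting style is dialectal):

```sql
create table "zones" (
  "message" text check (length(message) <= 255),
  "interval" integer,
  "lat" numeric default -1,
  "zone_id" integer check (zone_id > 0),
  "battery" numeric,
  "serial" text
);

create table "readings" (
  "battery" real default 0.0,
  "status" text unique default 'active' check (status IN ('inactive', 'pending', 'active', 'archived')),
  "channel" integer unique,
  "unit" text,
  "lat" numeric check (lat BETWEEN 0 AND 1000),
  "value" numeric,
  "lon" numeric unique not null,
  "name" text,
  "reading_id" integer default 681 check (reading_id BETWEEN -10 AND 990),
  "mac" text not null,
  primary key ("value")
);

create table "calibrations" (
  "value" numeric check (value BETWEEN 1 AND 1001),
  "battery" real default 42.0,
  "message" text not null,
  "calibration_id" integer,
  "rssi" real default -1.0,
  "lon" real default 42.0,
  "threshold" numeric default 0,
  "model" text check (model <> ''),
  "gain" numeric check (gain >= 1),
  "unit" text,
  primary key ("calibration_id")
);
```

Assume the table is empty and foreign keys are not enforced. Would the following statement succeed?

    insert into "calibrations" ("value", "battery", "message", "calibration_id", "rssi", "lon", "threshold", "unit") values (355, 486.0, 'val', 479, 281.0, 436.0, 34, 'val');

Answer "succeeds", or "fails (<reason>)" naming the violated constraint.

NOT NULL columns: calibration_id is supplied; message is supplied.
CHECK constraints: 355 satisfies (value BETWEEN 1 AND 1001).
No constraint is violated.

succeeds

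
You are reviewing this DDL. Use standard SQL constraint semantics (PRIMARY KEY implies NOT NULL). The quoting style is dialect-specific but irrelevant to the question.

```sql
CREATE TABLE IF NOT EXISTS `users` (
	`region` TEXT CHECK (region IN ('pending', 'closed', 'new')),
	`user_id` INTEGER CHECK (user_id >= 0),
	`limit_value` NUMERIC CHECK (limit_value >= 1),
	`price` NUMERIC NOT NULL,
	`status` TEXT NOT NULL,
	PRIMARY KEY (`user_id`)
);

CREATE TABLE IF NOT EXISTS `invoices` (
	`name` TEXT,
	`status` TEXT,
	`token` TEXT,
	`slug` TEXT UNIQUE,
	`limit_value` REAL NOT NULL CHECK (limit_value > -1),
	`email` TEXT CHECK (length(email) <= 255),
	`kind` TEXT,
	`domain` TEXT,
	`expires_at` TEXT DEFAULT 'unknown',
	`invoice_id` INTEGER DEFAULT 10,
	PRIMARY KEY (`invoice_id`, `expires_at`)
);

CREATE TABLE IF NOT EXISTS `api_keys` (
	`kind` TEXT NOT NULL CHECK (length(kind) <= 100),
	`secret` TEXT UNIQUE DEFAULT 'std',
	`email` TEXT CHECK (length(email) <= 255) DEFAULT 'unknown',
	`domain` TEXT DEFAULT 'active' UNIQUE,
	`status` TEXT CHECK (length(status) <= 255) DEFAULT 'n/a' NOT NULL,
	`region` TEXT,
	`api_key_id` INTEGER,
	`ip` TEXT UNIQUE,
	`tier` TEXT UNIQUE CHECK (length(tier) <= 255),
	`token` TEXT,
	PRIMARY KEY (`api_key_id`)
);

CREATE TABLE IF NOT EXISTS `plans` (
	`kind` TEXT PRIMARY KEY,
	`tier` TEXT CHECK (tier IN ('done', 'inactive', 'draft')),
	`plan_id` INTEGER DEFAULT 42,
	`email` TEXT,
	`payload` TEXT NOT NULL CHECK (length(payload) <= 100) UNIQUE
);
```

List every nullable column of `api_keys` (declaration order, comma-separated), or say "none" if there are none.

secret, email, domain, region, ip, tier, token

- kind: declared NOT NULL → not nullable.
- secret: UNIQUE does not imply NOT NULL → nullable.
- email: CHECK does not forbid NULL (a CHECK constraint passes when its expression is NULL) → nullable.
- domain: UNIQUE does not imply NOT NULL → nullable.
- status: declared NOT NULL → not nullable.
- region: no NOT NULL constraint applies → nullable.
- api_key_id: part of the PRIMARY KEY, which implies NOT NULL → not nullable.
- ip: UNIQUE does not imply NOT NULL → nullable.
- tier: CHECK does not forbid NULL (a CHECK constraint passes when its expression is NULL) → nullable.
- token: no NOT NULL constraint applies → nullable.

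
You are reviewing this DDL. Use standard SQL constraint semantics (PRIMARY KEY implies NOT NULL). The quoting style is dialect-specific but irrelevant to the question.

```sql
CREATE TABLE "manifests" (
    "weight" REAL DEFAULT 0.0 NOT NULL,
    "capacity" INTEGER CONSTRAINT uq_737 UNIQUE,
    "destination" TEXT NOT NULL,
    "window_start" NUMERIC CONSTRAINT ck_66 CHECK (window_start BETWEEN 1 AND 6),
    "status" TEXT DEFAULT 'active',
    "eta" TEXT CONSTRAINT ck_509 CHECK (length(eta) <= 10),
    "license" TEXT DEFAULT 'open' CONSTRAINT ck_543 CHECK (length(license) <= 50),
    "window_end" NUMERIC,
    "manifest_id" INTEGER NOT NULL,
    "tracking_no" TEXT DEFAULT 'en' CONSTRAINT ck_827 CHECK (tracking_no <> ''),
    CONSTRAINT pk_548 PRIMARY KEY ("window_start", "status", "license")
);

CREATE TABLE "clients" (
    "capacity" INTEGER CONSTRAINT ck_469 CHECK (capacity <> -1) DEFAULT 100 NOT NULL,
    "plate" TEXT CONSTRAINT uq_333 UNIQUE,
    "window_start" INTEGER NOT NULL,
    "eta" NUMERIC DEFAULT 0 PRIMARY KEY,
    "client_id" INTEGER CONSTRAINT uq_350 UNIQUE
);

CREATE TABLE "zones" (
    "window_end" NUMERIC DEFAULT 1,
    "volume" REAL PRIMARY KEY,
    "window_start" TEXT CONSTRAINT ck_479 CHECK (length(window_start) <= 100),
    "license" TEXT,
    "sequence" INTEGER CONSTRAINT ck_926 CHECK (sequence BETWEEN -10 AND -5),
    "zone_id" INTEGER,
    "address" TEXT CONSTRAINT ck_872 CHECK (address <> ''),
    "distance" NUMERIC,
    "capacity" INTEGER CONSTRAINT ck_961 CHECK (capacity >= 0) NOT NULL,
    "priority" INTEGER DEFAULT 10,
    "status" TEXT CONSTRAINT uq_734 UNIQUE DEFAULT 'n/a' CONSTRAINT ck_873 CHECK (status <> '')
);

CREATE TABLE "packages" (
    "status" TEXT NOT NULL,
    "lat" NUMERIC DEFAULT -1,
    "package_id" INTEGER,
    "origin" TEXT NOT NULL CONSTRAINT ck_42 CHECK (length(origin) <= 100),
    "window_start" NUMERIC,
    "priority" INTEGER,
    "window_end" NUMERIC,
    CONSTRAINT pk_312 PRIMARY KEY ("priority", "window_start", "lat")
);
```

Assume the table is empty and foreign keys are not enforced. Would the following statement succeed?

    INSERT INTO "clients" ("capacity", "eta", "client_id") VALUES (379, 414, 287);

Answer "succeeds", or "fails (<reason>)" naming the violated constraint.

fails (NOT NULL on window_start)

window_start is omitted from the column list and has no DEFAULT, so it would receive NULL.
But window_start is declared NOT NULL.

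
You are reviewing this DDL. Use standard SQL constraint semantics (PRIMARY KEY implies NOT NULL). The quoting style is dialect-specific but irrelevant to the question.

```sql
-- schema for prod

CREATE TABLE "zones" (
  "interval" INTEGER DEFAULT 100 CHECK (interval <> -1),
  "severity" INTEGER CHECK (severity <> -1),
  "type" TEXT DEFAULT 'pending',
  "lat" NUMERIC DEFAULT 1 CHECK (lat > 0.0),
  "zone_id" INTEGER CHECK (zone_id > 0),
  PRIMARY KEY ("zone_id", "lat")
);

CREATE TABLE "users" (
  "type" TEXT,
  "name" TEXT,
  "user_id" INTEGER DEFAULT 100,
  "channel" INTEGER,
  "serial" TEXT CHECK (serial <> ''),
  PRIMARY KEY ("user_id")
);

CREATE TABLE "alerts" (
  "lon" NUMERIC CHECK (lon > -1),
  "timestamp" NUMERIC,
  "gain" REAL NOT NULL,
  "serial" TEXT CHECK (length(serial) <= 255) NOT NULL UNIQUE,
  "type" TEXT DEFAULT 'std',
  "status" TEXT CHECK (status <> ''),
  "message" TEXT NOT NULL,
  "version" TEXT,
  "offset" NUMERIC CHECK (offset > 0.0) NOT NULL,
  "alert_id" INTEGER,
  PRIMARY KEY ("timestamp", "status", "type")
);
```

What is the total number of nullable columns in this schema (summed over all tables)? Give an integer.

zones: 3 nullable (interval, severity, type — PK (zone_id, lat) and explicit NOT NULL columns excluded).
users: 4 nullable (type, name, channel, serial — PK (user_id) and explicit NOT NULL columns excluded).
alerts: 3 nullable (lon, version, alert_id — PK (timestamp, status, type) and explicit NOT NULL columns excluded).
Total: 3 + 4 + 3 = 10.

10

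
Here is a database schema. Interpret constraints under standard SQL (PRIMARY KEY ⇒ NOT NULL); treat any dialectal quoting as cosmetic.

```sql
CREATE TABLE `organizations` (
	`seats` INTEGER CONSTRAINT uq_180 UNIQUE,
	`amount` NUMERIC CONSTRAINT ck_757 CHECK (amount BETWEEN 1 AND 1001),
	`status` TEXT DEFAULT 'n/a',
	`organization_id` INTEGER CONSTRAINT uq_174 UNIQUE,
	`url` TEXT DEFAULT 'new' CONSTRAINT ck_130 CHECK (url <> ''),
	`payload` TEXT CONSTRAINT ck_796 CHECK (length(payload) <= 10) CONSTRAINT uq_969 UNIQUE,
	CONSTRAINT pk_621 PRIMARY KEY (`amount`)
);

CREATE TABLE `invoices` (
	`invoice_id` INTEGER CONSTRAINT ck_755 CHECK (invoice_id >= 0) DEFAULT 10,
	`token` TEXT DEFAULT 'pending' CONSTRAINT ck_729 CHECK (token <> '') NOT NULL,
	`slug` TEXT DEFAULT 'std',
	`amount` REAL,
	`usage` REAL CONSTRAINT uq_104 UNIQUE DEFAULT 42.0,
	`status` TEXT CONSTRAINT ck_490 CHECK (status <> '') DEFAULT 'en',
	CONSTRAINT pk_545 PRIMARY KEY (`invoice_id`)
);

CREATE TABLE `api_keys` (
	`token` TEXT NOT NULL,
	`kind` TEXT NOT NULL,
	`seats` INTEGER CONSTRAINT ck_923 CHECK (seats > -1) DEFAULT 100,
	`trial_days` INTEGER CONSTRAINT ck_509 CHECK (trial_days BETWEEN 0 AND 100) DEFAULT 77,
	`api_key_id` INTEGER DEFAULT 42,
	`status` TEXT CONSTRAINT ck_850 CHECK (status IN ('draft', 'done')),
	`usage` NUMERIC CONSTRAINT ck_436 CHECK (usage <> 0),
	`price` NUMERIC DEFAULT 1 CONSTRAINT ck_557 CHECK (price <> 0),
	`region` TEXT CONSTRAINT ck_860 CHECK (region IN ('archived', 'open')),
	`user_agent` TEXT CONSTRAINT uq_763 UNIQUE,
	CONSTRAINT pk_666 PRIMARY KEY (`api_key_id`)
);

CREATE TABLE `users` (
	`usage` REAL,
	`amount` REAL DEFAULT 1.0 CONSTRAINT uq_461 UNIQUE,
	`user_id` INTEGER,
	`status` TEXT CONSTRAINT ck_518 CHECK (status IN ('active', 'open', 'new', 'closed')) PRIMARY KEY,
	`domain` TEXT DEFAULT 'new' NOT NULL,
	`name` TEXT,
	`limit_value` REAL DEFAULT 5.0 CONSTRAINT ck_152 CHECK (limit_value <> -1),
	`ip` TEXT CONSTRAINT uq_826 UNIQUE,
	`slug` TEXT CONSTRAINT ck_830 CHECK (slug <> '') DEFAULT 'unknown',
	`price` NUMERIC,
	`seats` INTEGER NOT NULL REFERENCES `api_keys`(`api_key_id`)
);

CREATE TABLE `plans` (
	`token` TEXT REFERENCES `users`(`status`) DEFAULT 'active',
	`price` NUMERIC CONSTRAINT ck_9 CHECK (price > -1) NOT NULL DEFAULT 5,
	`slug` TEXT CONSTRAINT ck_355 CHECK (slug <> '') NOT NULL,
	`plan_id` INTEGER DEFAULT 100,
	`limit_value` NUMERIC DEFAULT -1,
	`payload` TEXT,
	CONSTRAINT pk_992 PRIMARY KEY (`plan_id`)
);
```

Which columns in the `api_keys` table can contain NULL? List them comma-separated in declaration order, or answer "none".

seats, trial_days, status, usage, price, region, user_agent

- token: declared NOT NULL → not nullable.
- kind: declared NOT NULL → not nullable.
- seats: CHECK does not forbid NULL (a CHECK constraint passes when its expression is NULL) → nullable.
- trial_days: CHECK does not forbid NULL (a CHECK constraint passes when its expression is NULL) → nullable.
- api_key_id: part of the PRIMARY KEY, which implies NOT NULL → not nullable.
- status: CHECK does not forbid NULL (a CHECK constraint passes when its expression is NULL) → nullable.
- usage: CHECK does not forbid NULL (a CHECK constraint passes when its expression is NULL) → nullable.
- price: CHECK does not forbid NULL (a CHECK constraint passes when its expression is NULL) → nullable.
- region: CHECK does not forbid NULL (a CHECK constraint passes when its expression is NULL) → nullable.
- user_agent: UNIQUE does not imply NOT NULL → nullable.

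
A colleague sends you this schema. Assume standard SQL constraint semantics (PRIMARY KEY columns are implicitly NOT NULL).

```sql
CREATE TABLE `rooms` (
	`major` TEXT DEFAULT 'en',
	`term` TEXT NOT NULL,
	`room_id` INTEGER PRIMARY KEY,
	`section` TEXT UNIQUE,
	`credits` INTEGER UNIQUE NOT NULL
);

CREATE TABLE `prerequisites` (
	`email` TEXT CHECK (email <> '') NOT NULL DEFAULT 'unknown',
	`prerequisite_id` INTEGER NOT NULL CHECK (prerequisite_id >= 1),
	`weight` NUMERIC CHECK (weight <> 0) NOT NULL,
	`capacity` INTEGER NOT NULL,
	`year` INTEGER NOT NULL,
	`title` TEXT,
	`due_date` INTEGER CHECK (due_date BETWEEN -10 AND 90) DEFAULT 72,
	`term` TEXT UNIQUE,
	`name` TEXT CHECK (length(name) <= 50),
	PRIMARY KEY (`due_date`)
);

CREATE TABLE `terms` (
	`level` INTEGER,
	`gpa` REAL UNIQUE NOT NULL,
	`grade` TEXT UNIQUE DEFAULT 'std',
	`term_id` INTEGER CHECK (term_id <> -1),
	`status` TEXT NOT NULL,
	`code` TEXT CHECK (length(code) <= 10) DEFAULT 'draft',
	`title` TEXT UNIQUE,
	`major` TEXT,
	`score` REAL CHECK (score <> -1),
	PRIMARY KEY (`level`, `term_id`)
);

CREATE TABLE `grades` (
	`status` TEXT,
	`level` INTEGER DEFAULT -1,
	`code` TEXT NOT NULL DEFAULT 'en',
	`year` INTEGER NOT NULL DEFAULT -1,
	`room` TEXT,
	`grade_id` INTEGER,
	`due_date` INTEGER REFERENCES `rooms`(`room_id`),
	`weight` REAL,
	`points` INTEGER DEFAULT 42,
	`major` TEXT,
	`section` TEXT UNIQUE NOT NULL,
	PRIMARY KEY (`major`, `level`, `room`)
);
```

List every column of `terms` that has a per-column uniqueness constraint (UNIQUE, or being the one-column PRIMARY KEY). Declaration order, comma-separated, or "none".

- level: part of a composite PRIMARY KEY — only the tuple is unique, not this column on its own.
- gpa: declared UNIQUE → unique.
- grade: declared UNIQUE → unique.
- term_id: part of a composite PRIMARY KEY — only the tuple is unique, not this column on its own.
- status: no UNIQUE or single-column PK constraint.
- code: no UNIQUE or single-column PK constraint.
- title: declared UNIQUE → unique.
- major: no UNIQUE or single-column PK constraint.
- score: no UNIQUE or single-column PK constraint.

gpa, grade, title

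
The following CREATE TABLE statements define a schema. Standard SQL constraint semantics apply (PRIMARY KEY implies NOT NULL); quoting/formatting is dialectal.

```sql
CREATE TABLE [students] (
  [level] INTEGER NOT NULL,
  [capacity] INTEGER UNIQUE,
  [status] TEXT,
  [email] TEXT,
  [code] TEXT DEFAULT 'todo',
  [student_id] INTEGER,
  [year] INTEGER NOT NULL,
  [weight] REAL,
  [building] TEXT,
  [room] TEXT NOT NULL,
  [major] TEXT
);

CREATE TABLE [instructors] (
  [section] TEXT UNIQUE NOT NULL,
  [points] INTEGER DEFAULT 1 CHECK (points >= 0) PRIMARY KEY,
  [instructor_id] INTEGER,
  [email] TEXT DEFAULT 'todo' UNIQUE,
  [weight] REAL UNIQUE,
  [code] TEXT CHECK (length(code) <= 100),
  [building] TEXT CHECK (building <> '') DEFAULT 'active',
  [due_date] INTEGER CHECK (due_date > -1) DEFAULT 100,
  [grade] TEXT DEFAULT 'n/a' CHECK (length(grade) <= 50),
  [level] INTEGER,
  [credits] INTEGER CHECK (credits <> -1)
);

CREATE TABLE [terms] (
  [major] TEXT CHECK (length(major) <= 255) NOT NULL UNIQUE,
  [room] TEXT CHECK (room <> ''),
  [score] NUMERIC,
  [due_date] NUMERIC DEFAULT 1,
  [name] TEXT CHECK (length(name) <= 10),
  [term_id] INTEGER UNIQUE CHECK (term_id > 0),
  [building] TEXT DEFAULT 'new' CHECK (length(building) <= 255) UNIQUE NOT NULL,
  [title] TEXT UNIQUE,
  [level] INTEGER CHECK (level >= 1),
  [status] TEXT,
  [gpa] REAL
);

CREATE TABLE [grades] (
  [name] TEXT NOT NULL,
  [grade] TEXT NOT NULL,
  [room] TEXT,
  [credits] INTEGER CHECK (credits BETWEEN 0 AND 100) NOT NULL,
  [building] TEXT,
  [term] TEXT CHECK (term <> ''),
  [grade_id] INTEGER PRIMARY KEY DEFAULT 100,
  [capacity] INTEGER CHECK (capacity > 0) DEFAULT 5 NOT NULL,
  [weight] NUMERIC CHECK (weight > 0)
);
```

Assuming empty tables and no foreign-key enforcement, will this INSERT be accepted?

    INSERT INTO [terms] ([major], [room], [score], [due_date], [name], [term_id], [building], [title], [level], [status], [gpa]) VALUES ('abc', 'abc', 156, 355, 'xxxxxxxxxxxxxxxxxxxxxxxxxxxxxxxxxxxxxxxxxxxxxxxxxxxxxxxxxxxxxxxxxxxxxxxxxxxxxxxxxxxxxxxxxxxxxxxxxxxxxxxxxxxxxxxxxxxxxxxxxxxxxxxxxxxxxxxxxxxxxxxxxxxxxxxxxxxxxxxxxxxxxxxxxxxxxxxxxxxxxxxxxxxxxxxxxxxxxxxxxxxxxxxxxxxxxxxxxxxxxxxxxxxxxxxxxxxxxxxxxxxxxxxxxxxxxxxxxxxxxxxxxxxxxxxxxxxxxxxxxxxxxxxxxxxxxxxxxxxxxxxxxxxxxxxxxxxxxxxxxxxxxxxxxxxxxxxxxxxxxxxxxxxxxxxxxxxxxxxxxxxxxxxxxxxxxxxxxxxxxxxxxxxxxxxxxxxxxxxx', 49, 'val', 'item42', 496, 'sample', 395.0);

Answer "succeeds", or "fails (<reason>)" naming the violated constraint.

fails (CHECK on name)

The value 'xxxxxxxxxxxxxxxxxxxxxxxxxxxxxxxxxxxxxxxxxxxxxxxxxxxxxxxxxxxxxxxxxxxxxxxxxxxxxxxxxxxxxxxxxxxxxxxxxxxxxxxxxxxxxxxxxxxxxxxxxxxxxxxxxxxxxxxxxxxxxxxxxxxxxxxxxxxxxxxxxxxxxxxxxxxxxxxxxxxxxxxxxxxxxxxxxxxxxxxxxxxxxxxxxxxxxxxxxxxxxxxxxxxxxxxxxxxxxxxxxxxxxxxxxxxxxxxxxxxxxxxxxxxxxxxxxxxxxxxxxxxxxxxxxxxxxxxxxxxxxxxxxxxxxxxxxxxxxxxxxxxxxxxxxxxxxxxxxxxxxxxxxxxxxxxxxxxxxxxxxxxxxxxxxxxxxxxxxxxxxxxxxxxxxxxxxxxxxxxx' for name violates CHECK (length(name) <= 10).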